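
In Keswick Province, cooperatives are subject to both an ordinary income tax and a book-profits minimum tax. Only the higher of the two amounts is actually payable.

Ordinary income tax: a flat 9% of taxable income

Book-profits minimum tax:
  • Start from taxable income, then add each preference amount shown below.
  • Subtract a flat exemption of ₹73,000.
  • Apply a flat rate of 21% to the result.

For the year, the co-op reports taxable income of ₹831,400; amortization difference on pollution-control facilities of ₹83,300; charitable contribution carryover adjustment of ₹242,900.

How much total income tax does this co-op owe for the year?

Ordinary income tax:
  ₹831,400 × 9% = ₹74,826

Book-profits minimum tax:
  Adjusted income: ₹831,400 + ₹83,300 + ₹242,900 = ₹1,157,600
  Less exemption ₹73,000 → base ₹1,084,600
  ₹1,084,600 × 21% = ₹227,766

₹227,766 > ₹74,826, so the book-profits minimum tax is the binding amount.

₹227,766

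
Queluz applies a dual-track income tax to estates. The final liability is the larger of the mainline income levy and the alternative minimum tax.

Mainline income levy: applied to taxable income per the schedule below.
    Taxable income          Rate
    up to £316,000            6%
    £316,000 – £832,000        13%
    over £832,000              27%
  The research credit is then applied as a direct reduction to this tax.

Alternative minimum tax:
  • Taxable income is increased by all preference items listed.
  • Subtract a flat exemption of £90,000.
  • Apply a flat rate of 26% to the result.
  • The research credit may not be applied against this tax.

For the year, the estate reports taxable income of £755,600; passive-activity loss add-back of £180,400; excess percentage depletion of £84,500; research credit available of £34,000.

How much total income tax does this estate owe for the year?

Alternative minimum tax:
  Adjusted income: £755,600 + £180,400 + £84,500 = £1,020,500
  Less exemption £90,000 → base £930,500
  £930,500 × 26% = £241,930

Mainline income levy:
  £316,000 × 6% = £18,960
  £439,600 × 13% = £57,148
  → £76,108
  Less research credit £34,000 → £42,108

£241,930 > £42,108, so the alternative minimum tax is the binding amount.

£241,930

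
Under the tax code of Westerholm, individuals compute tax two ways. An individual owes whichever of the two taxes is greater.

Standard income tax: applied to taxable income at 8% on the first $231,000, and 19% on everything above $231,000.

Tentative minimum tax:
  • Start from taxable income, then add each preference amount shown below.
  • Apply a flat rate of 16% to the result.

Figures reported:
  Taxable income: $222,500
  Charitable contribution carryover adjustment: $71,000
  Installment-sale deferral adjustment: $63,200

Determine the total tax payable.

Tentative minimum tax:
  Adjusted income: $222,500 + $71,000 + $63,200 = $356,700
  $356,700 × 16% = $57,072

Standard income tax:
  $222,500 × 8% = $17,800

$57,072 > $17,800, so the tentative minimum tax is the binding amount.

$57,072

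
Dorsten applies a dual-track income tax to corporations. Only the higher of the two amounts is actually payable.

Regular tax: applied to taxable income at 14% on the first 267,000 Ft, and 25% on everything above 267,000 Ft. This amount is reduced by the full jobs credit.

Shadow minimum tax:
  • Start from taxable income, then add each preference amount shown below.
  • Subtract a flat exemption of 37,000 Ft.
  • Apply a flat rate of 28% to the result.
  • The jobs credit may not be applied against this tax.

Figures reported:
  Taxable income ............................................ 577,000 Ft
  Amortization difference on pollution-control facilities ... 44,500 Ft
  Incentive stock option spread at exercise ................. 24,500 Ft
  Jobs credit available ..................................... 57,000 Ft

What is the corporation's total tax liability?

Regular tax:
  267,000 Ft × 14% = 37,380 Ft
  310,000 Ft × 25% = 77,500 Ft
  → 114,880 Ft
  Less jobs credit 57,000 Ft → 57,880 Ft

Shadow minimum tax:
  Adjusted income: 577,000 Ft + 44,500 Ft + 24,500 Ft = 646,000 Ft
  Less exemption 37,000 Ft → base 609,000 Ft
  609,000 Ft × 28% = 170,520 Ft

170,520 Ft > 57,880 Ft, so the shadow minimum tax is the binding amount.

170,520 Ft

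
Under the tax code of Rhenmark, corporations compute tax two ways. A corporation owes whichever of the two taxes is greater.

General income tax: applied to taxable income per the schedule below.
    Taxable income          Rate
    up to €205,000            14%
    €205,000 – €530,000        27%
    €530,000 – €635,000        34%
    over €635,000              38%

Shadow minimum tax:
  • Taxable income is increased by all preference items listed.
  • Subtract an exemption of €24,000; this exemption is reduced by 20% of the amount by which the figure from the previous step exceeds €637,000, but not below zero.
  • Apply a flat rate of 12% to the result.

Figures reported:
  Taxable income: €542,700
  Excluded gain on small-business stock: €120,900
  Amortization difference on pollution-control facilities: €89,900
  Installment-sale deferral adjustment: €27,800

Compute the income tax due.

Shadow minimum tax:
  Adjusted income: €542,700 + €120,900 + €89,900 + €27,800 = €781,300
  Exemption: 20% × (€781,300 − €637,000) = €28,860 ≥ €24,000, so the exemption is fully phased out
  Base: €781,300 − €0 = €781,300
  €781,300 × 12% = €93,756

General income tax:
  €205,000 × 14% = €28,700
  €325,000 × 27% = €87,750
  €12,700 × 34% = €4,318
  → €120,768

€120,768 > €93,756, so the general income tax governs.

€120,768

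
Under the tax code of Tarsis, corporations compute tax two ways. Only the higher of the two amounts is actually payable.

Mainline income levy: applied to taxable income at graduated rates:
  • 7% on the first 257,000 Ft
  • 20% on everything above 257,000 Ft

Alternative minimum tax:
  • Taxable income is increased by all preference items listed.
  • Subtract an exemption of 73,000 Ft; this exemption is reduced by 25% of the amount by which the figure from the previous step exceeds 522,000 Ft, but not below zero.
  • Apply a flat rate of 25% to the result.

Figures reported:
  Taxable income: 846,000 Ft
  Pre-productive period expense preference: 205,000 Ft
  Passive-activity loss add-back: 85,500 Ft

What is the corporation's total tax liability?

Mainline income levy:
  257,000 Ft × 7% = 17,990 Ft
  589,000 Ft × 20% = 117,800 Ft
  → 135,790 Ft

Alternative minimum tax:
  Adjusted income: 846,000 Ft + 205,000 Ft + 85,500 Ft = 1,136,500 Ft
  Exemption: 25% × (1,136,500 Ft − 522,000 Ft) = 153,625 Ft ≥ 73,000 Ft, so the exemption is fully phased out
  Base: 1,136,500 Ft − 0 Ft = 1,136,500 Ft
  1,136,500 Ft × 25% = 284,125 Ft

284,125 Ft > 135,790 Ft, so the alternative minimum tax is the binding amount.

284,125 Ft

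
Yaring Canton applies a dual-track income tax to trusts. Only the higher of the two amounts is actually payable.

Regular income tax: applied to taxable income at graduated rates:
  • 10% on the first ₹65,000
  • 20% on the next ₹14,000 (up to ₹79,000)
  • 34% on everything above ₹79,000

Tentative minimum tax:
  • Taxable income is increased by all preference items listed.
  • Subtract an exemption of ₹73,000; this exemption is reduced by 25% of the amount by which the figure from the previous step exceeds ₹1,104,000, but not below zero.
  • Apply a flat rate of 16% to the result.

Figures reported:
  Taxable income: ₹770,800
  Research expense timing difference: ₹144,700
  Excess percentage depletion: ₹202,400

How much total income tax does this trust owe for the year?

₹244,512

Regular income tax:
  ₹65,000 × 10% = ₹6,500
  ₹14,000 × 20% = ₹2,800
  ₹691,800 × 34% = ₹235,212
  → ₹244,512

Tentative minimum tax:
  Adjusted income: ₹770,800 + ₹144,700 + ₹202,400 = ₹1,117,900
  Exemption: ₹73,000 − 25% × (₹1,117,900 − ₹1,104,000) = ₹73,000 − ₹3,475 = ₹69,525
  Base: ₹1,117,900 − ₹69,525 = ₹1,048,375
  ₹1,048,375 × 16% = ₹167,740

₹244,512 > ₹167,740, so the regular income tax governs.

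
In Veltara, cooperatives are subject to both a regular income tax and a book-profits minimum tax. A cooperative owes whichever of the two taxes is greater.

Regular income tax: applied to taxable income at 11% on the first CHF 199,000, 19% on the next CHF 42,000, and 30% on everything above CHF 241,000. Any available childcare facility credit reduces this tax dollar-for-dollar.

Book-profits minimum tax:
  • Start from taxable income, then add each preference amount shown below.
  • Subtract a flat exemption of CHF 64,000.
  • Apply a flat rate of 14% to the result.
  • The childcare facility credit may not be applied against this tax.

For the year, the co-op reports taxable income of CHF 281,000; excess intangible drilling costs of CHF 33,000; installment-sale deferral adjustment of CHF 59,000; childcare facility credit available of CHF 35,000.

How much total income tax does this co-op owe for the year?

Regular income tax:
  CHF 199,000 × 11% = CHF 21,890
  CHF 42,000 × 19% = CHF 7,980
  CHF 40,000 × 30% = CHF 12,000
  → CHF 41,870
  Less childcare facility credit CHF 35,000 → CHF 6,870

Book-profits minimum tax:
  Adjusted income: CHF 281,000 + CHF 33,000 + CHF 59,000 = CHF 373,000
  Less exemption CHF 64,000 → base CHF 309,000
  CHF 309,000 × 14% = CHF 43,260

CHF 43,260 > CHF 6,870, so the book-profits minimum tax is the binding amount.

CHF 43,260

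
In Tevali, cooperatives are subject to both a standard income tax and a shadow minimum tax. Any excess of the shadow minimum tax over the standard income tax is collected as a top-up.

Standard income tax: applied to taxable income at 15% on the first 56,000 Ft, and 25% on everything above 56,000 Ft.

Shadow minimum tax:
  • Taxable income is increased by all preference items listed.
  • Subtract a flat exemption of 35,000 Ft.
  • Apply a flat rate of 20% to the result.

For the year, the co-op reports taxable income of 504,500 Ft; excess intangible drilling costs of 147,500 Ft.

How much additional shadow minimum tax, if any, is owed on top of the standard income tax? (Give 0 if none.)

2,875 Ft

Standard income tax:
  56,000 Ft × 15% = 8,400 Ft
  448,500 Ft × 25% = 112,125 Ft
  → 120,525 Ft

Shadow minimum tax:
  Adjusted income: 504,500 Ft + 147,500 Ft = 652,000 Ft
  Less exemption 35,000 Ft → base 617,000 Ft
  617,000 Ft × 20% = 123,400 Ft

Excess of shadow minimum tax over standard income tax: 123,400 Ft − 120,525 Ft = 2,875 Ft.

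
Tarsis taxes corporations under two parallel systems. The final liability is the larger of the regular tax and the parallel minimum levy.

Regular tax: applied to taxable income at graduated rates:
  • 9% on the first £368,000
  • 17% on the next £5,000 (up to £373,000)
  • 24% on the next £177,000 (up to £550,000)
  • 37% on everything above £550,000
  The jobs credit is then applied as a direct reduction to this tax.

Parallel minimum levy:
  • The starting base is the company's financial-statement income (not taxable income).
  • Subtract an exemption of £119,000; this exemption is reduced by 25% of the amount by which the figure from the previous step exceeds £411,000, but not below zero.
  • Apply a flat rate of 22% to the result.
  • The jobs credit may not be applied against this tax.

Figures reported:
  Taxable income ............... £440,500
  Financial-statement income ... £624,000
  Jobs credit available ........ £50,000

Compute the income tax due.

Parallel minimum levy:
  Base (financial-statement income): £624,000
  Exemption: £119,000 − 25% × (£624,000 − £411,000) = £119,000 − £53,250 = £65,750
  Base: £624,000 − £65,750 = £558,250
  £558,250 × 22% = £122,815

Regular tax:
  £368,000 × 9% = £33,120
  £5,000 × 17% = £850
  £67,500 × 24% = £16,200
  → £50,170
  Less jobs credit £50,000 → £170

£122,815 > £170, so the parallel minimum levy is the binding amount.

£122,815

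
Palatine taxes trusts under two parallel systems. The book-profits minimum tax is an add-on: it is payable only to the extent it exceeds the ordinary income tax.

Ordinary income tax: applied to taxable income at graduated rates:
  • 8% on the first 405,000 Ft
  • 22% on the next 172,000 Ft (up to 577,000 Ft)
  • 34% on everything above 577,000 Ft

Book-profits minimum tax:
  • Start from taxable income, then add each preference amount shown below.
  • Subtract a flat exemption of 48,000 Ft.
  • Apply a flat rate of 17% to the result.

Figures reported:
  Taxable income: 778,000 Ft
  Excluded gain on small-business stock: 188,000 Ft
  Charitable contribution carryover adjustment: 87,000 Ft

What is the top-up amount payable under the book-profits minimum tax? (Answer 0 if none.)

32,270 Ft

Ordinary income tax:
  405,000 Ft × 8% = 32,400 Ft
  172,000 Ft × 22% = 37,840 Ft
  201,000 Ft × 34% = 68,340 Ft
  → 138,580 Ft

Book-profits minimum tax:
  Adjusted income: 778,000 Ft + 188,000 Ft + 87,000 Ft = 1,053,000 Ft
  Less exemption 48,000 Ft → base 1,005,000 Ft
  1,005,000 Ft × 17% = 170,850 Ft

Excess of book-profits minimum tax over ordinary income tax: 170,850 Ft − 138,580 Ft = 32,270 Ft.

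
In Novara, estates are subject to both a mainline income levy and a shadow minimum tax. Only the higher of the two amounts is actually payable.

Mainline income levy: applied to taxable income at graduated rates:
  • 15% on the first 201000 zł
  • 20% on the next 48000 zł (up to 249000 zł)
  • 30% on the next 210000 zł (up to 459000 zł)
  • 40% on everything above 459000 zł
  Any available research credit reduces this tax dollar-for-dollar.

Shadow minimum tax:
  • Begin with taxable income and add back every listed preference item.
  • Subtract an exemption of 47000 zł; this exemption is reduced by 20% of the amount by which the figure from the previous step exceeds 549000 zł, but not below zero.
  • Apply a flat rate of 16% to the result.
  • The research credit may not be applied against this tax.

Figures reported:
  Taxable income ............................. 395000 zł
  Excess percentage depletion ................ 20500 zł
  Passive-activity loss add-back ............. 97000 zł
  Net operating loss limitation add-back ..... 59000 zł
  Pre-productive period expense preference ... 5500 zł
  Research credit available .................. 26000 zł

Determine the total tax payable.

85696 zł

Shadow minimum tax:
  Adjusted income: 395000 zł + 20500 zł + 97000 zł + 59000 zł + 5500 zł = 577000 zł
  Exemption: 47000 zł − 20% × (577000 zł − 549000 zł) = 47000 zł − 5600 zł = 41400 zł
  Base: 577000 zł − 41400 zł = 535600 zł
  535600 zł × 16% = 85696 zł

Mainline income levy:
  201000 zł × 15% = 30150 zł
  48000 zł × 20% = 9600 zł
  146000 zł × 30% = 43800 zł
  → 83550 zł
  Less research credit 26000 zł → 57550 zł

85696 zł > 57550 zł, so the shadow minimum tax is the binding amount.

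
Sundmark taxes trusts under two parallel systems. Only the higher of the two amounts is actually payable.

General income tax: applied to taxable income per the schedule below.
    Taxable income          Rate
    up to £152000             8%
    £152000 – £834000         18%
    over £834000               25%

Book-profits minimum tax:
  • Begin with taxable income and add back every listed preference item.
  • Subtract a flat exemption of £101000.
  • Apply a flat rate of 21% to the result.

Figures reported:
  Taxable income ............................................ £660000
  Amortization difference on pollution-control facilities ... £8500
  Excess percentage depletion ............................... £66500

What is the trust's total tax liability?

£133140

General income tax:
  £152000 × 8% = £12160
  £508000 × 18% = £91440
  → £103600

Book-profits minimum tax:
  Adjusted income: £660000 + £8500 + £66500 = £735000
  Less exemption £101000 → base £634000
  £634000 × 21% = £133140

£133140 > £103600, so the book-profits minimum tax is the binding amount.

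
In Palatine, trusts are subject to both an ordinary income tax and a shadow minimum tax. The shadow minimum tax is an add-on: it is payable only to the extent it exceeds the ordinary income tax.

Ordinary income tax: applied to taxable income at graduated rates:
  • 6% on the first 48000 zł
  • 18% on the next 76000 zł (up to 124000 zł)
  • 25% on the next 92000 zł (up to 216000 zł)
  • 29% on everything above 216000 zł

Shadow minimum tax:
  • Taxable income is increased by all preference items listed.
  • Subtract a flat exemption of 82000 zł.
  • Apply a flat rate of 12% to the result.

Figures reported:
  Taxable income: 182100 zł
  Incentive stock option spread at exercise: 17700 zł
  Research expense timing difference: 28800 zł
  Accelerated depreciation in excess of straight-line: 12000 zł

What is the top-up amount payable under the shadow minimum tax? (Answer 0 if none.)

Shadow minimum tax:
  Adjusted income: 182100 zł + 17700 zł + 28800 zł + 12000 zł = 240600 zł
  Less exemption 82000 zł → base 158600 zł
  158600 zł × 12% = 19032 zł

Ordinary income tax:
  48000 zł × 6% = 2880 zł
  76000 zł × 18% = 13680 zł
  58100 zł × 25% = 14525 zł
  → 31085 zł

19032 zł ≤ 31085 zł, so no add-on is due.

0 zł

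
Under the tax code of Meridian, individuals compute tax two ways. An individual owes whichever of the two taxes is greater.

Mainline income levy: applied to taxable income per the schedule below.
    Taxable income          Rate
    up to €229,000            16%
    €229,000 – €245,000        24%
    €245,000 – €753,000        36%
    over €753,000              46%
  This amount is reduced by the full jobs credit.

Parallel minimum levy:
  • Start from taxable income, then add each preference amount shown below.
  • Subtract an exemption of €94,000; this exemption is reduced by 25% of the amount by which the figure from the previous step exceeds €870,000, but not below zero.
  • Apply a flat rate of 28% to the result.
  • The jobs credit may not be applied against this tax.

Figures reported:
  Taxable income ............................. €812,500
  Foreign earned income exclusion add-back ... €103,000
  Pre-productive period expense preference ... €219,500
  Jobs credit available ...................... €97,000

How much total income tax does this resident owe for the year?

€310,030

Mainline income levy:
  €229,000 × 16% = €36,640
  €16,000 × 24% = €3,840
  €508,000 × 36% = €182,880
  €59,500 × 46% = €27,370
  → €250,730
  Less jobs credit €97,000 → €153,730

Parallel minimum levy:
  Adjusted income: €812,500 + €103,000 + €219,500 = €1,135,000
  Exemption: €94,000 − 25% × (€1,135,000 − €870,000) = €94,000 − €66,250 = €27,750
  Base: €1,135,000 − €27,750 = €1,107,250
  €1,107,250 × 28% = €310,030

€310,030 > €153,730, so the parallel minimum levy is the binding amount.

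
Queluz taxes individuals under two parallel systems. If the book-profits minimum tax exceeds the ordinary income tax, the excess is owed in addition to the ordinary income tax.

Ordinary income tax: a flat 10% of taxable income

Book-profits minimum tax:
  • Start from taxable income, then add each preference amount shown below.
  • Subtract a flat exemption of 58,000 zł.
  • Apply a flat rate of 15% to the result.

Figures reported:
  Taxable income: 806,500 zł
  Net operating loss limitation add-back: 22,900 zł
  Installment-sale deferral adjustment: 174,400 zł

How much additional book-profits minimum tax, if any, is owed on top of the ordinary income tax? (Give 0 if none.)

61,220 zł

Ordinary income tax:
  806,500 zł × 10% = 80,650 zł

Book-profits minimum tax:
  Adjusted income: 806,500 zł + 22,900 zł + 174,400 zł = 1,003,800 zł
  Less exemption 58,000 zł → base 945,800 zł
  945,800 zł × 15% = 141,870 zł

Excess of book-profits minimum tax over ordinary income tax: 141,870 zł − 80,650 zł = 61,220 zł.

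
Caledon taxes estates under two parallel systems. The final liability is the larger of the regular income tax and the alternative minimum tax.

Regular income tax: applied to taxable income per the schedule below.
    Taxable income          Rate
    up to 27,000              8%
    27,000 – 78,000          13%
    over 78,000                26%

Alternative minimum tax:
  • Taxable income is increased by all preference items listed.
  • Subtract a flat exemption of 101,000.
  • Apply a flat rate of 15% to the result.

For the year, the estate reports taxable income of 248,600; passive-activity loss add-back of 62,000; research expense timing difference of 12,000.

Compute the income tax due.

53,146

Alternative minimum tax:
  Adjusted income: 248,600 + 62,000 + 12,000 = 322,600
  Less exemption 101,000 → base 221,600
  221,600 × 15% = 33,240

Regular income tax:
  27,000 × 8% = 2,160
  51,000 × 13% = 6,630
  170,600 × 26% = 44,356
  → 53,146

53,146 > 33,240, so the regular income tax governs.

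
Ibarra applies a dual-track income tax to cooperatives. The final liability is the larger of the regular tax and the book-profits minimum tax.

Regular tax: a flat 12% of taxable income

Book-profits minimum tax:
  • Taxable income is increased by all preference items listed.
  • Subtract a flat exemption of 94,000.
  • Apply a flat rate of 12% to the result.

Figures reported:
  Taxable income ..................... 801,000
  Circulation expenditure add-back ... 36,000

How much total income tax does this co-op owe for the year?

Regular tax:
  801,000 × 12% = 96,120

Book-profits minimum tax:
  Adjusted income: 801,000 + 36,000 = 837,000
  Less exemption 94,000 → base 743,000
  743,000 × 12% = 89,160

96,120 > 89,160, so the regular tax governs.

96,120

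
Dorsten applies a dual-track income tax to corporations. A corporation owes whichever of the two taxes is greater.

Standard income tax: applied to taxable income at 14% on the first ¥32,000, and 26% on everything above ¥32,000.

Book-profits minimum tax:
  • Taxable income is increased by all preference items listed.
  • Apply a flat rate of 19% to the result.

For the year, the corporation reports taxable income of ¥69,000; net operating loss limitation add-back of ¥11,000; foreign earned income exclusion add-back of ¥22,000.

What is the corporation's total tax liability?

¥19,380

Book-profits minimum tax:
  Adjusted income: ¥69,000 + ¥11,000 + ¥22,000 = ¥102,000
  ¥102,000 × 19% = ¥19,380

Standard income tax:
  ¥32,000 × 14% = ¥4,480
  ¥37,000 × 26% = ¥9,620
  → ¥14,100

¥19,380 > ¥14,100, so the book-profits minimum tax is the binding amount.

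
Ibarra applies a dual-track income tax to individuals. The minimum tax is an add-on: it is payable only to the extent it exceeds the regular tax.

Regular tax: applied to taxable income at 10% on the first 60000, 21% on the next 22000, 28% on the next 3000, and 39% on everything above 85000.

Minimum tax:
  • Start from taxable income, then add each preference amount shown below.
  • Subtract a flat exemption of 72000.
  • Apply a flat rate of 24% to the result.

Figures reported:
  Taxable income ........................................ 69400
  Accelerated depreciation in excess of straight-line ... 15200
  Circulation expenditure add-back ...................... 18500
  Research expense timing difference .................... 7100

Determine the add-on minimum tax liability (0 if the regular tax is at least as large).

Regular tax:
  60000 × 10% = 6000
  9400 × 21% = 1974
  → 7974

Minimum tax:
  Adjusted income: 69400 + 15200 + 18500 + 7100 = 110200
  Less exemption 72000 → base 38200
  38200 × 24% = 9168

Excess of minimum tax over regular tax: 9168 − 7974 = 1194.

1194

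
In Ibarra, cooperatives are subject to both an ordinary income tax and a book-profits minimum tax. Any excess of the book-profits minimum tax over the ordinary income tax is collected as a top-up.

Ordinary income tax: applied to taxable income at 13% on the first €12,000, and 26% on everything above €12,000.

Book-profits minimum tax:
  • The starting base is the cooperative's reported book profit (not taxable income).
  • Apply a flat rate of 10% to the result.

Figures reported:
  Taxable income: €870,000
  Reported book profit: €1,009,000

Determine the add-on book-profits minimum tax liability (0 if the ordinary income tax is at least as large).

Ordinary income tax:
  €12,000 × 13% = €1,560
  €858,000 × 26% = €223,080
  → €224,640

Book-profits minimum tax:
  Base (reported book profit): €1,009,000
  €1,009,000 × 10% = €100,900

€100,900 ≤ €224,640, so no add-on is due.

€0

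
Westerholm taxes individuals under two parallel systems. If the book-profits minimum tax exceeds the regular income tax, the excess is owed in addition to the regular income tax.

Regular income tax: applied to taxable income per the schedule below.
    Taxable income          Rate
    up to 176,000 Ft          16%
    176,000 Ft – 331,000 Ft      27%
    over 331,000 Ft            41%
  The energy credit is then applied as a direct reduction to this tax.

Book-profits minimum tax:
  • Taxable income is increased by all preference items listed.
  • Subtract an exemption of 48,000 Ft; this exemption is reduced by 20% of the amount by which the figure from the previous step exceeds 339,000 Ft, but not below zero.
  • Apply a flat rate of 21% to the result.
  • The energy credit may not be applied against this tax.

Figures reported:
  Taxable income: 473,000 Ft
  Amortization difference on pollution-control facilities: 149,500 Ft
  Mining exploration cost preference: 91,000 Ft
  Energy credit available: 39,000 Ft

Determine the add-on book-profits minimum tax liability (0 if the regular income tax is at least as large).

Regular income tax:
  176,000 Ft × 16% = 28,160 Ft
  155,000 Ft × 27% = 41,850 Ft
  142,000 Ft × 41% = 58,220 Ft
  → 128,230 Ft
  Less energy credit 39,000 Ft → 89,230 Ft

Book-profits minimum tax:
  Adjusted income: 473,000 Ft + 149,500 Ft + 91,000 Ft = 713,500 Ft
  Exemption: 20% × (713,500 Ft − 339,000 Ft) = 74,900 Ft ≥ 48,000 Ft, so the exemption is fully phased out
  Base: 713,500 Ft − 0 Ft = 713,500 Ft
  713,500 Ft × 21% = 149,835 Ft

Excess of book-profits minimum tax over regular income tax: 149,835 Ft − 89,230 Ft = 60,605 Ft.

60,605 Ft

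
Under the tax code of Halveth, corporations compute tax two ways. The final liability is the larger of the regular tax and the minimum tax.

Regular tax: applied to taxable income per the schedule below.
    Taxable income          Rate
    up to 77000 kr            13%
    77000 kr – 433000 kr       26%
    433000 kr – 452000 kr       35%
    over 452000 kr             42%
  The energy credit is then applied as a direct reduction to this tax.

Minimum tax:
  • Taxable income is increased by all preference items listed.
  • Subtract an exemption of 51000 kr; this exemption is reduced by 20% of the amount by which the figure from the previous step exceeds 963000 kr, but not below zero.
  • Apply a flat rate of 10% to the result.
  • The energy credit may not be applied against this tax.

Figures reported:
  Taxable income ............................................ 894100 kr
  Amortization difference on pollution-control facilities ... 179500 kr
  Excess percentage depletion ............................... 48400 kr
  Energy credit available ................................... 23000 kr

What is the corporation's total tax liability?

Regular tax:
  77000 kr × 13% = 10010 kr
  356000 kr × 26% = 92560 kr
  19000 kr × 35% = 6650 kr
  442100 kr × 42% = 185682 kr
  → 294902 kr
  Less energy credit 23000 kr → 271902 kr

Minimum tax:
  Adjusted income: 894100 kr + 179500 kr + 48400 kr = 1122000 kr
  Exemption: 51000 kr − 20% × (1122000 kr − 963000 kr) = 51000 kr − 31800 kr = 19200 kr
  Base: 1122000 kr − 19200 kr = 1102800 kr
  1102800 kr × 10% = 110280 kr

271902 kr > 110280 kr, so the regular tax governs.

271902 kr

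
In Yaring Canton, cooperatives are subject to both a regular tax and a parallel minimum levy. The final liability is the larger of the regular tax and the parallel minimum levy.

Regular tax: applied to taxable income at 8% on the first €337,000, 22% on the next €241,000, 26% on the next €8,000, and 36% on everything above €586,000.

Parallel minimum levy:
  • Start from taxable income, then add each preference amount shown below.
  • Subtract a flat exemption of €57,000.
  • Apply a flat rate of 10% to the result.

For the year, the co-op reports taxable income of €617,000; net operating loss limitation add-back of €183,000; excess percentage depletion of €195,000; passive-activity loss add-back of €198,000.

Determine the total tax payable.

Regular tax:
  €337,000 × 8% = €26,960
  €241,000 × 22% = €53,020
  €8,000 × 26% = €2,080
  €31,000 × 36% = €11,160
  → €93,220

Parallel minimum levy:
  Adjusted income: €617,000 + €183,000 + €195,000 + €198,000 = €1,193,000
  Less exemption €57,000 → base €1,136,000
  €1,136,000 × 10% = €113,600

€113,600 > €93,220, so the parallel minimum levy is the binding amount.

€113,600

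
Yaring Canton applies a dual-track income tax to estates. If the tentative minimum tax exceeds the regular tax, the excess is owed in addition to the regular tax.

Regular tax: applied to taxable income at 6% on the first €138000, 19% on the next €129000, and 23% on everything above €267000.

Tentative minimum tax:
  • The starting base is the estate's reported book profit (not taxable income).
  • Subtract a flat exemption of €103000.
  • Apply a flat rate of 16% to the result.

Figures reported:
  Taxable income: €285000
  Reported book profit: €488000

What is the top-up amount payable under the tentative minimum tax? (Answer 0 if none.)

€24670

Regular tax:
  €138000 × 6% = €8280
  €129000 × 19% = €24510
  €18000 × 23% = €4140
  → €36930

Tentative minimum tax:
  Base (reported book profit): €488000
  Less exemption €103000 → base €385000
  €385000 × 16% = €61600

Excess of tentative minimum tax over regular tax: €61600 − €36930 = €24670.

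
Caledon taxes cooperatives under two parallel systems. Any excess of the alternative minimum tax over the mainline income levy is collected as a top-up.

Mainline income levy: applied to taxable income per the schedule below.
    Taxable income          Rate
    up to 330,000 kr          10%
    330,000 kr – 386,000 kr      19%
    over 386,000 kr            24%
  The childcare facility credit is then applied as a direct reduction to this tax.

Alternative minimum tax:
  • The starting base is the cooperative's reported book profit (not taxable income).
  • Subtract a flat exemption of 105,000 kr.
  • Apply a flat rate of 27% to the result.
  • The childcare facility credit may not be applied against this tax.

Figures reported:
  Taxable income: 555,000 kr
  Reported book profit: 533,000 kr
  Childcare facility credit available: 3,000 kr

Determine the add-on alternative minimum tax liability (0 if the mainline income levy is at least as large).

34,360 kr

Alternative minimum tax:
  Base (reported book profit): 533,000 kr
  Less exemption 105,000 kr → base 428,000 kr
  428,000 kr × 27% = 115,560 kr

Mainline income levy:
  330,000 kr × 10% = 33,000 kr
  56,000 kr × 19% = 10,640 kr
  169,000 kr × 24% = 40,560 kr
  → 84,200 kr
  Less childcare facility credit 3,000 kr → 81,200 kr

Excess of alternative minimum tax over mainline income levy: 115,560 kr − 81,200 kr = 34,360 kr.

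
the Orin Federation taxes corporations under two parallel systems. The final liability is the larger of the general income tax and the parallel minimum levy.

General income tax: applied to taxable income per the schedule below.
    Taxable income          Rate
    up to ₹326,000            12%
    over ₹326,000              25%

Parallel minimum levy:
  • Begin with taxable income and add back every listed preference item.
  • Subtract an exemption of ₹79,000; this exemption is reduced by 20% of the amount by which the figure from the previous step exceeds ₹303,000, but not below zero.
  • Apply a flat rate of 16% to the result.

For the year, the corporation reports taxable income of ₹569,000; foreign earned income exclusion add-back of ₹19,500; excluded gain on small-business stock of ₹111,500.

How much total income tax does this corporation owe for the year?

General income tax:
  ₹326,000 × 12% = ₹39,120
  ₹243,000 × 25% = ₹60,750
  → ₹99,870

Parallel minimum levy:
  Adjusted income: ₹569,000 + ₹19,500 + ₹111,500 = ₹700,000
  Exemption: 20% × (₹700,000 − ₹303,000) = ₹79,400 ≥ ₹79,000, so the exemption is fully phased out
  Base: ₹700,000 − ₹0 = ₹700,000
  ₹700,000 × 16% = ₹112,000

₹112,000 > ₹99,870, so the parallel minimum levy is the binding amount.

₹112,000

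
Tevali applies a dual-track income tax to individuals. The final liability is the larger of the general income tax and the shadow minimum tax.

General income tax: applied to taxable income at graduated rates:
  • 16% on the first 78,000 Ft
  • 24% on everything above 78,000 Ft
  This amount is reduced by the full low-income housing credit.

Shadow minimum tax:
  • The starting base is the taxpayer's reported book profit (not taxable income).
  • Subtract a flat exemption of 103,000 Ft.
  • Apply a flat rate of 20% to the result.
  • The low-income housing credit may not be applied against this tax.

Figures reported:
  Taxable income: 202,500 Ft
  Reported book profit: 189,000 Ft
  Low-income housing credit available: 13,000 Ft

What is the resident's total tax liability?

General income tax:
  78,000 Ft × 16% = 12,480 Ft
  124,500 Ft × 24% = 29,880 Ft
  → 42,360 Ft
  Less low-income housing credit 13,000 Ft → 29,360 Ft

Shadow minimum tax:
  Base (reported book profit): 189,000 Ft
  Less exemption 103,000 Ft → base 86,000 Ft
  86,000 Ft × 20% = 17,200 Ft

29,360 Ft > 17,200 Ft, so the general income tax governs.

29,360 Ft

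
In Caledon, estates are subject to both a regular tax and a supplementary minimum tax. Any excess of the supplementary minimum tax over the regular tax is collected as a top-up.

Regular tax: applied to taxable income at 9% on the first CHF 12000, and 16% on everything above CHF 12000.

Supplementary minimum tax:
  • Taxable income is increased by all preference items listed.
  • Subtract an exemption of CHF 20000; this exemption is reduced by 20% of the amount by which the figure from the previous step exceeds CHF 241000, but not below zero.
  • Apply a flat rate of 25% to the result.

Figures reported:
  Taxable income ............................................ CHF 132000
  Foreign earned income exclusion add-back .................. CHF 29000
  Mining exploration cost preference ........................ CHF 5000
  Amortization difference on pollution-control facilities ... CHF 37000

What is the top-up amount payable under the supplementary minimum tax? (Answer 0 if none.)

Regular tax:
  CHF 12000 × 9% = CHF 1080
  CHF 120000 × 16% = CHF 19200
  → CHF 20280

Supplementary minimum tax:
  Adjusted income: CHF 132000 + CHF 29000 + CHF 5000 + CHF 37000 = CHF 203000
  Exemption: CHF 203000 ≤ CHF 241000, so full CHF 20000 applies
  Base: CHF 203000 − CHF 20000 = CHF 183000
  CHF 183000 × 25% = CHF 45750

Excess of supplementary minimum tax over regular tax: CHF 45750 − CHF 20280 = CHF 25470.

CHF 25470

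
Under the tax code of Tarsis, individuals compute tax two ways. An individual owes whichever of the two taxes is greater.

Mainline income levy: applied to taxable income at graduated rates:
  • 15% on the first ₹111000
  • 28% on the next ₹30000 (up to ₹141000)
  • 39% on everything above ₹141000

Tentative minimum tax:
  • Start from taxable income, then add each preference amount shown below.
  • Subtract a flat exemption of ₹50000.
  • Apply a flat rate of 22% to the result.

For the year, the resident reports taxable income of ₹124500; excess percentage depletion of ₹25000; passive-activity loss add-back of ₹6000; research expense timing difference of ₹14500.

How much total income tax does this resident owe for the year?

₹26400

Tentative minimum tax:
  Adjusted income: ₹124500 + ₹25000 + ₹6000 + ₹14500 = ₹170000
  Less exemption ₹50000 → base ₹120000
  ₹120000 × 22% = ₹26400

Mainline income levy:
  ₹111000 × 15% = ₹16650
  ₹13500 × 28% = ₹3780
  → ₹20430

₹26400 > ₹20430, so the tentative minimum tax is the binding amount.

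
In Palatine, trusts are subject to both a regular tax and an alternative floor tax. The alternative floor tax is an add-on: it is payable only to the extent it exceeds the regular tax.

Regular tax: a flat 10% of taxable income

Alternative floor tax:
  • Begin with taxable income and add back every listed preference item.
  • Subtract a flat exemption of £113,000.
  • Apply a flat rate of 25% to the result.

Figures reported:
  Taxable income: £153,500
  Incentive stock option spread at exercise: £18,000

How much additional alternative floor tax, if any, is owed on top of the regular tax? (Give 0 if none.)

Regular tax:
  £153,500 × 10% = £15,350

Alternative floor tax:
  Adjusted income: £153,500 + £18,000 = £171,500
  Less exemption £113,000 → base £58,500
  £58,500 × 25% = £14,625

£14,625 ≤ £15,350, so no add-on is due.

£0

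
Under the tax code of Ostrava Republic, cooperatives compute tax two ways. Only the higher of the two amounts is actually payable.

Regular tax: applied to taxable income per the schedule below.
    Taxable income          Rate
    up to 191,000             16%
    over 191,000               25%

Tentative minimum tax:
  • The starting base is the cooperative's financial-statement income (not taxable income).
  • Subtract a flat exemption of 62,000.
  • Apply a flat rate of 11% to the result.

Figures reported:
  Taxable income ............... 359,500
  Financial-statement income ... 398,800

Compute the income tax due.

Tentative minimum tax:
  Base (financial-statement income): 398,800
  Less exemption 62,000 → base 336,800
  336,800 × 11% = 37,048

Regular tax:
  191,000 × 16% = 30,560
  168,500 × 25% = 42,125
  → 72,685

72,685 > 37,048, so the regular tax governs.

72,685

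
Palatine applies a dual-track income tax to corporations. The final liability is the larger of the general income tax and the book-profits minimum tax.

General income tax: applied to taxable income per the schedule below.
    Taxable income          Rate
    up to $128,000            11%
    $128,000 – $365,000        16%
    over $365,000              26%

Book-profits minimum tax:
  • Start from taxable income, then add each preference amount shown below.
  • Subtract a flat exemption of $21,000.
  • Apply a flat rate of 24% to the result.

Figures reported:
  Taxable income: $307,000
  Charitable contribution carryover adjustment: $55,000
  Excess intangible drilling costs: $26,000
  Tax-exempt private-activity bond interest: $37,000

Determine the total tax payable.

Book-profits minimum tax:
  Adjusted income: $307,000 + $55,000 + $26,000 + $37,000 = $425,000
  Less exemption $21,000 → base $404,000
  $404,000 × 24% = $96,960

General income tax:
  $128,000 × 11% = $14,080
  $179,000 × 16% = $28,640
  → $42,720

$96,960 > $42,720, so the book-profits minimum tax is the binding amount.

$96,960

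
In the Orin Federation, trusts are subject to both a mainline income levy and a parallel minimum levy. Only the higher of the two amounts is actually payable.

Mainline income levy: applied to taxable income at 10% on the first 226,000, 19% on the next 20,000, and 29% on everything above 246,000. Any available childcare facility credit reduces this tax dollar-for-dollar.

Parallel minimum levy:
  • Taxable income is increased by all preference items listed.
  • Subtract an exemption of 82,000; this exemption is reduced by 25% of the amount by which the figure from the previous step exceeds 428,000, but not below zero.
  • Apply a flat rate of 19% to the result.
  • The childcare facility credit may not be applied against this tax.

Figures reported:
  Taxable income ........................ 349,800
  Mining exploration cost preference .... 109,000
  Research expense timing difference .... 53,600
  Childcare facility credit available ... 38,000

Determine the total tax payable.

85,785

Parallel minimum levy:
  Adjusted income: 349,800 + 109,000 + 53,600 = 512,400
  Exemption: 82,000 − 25% × (512,400 − 428,000) = 82,000 − 21,100 = 60,900
  Base: 512,400 − 60,900 = 451,500
  451,500 × 19% = 85,785

Mainline income levy:
  226,000 × 10% = 22,600
  20,000 × 19% = 3,800
  103,800 × 29% = 30,102
  → 56,502
  Less childcare facility credit 38,000 → 18,502

85,785 > 18,502, so the parallel minimum levy is the binding amount.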